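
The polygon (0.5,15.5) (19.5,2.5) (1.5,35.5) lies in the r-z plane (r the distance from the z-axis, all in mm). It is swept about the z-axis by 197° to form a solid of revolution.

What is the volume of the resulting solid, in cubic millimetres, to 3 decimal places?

Profile (r,z), 3 vertices: (0.5,15.5) (19.5,2.5) (1.5,35.5)
edge 0: (0.5,15.5)→(19.5,2.5)  cross = 0.5·2.5 − 19.5·15.5 = -301.0000; (r_i+r_j)·cross = 20·-301.0000 = -6020.0000
edge 1: (19.5,2.5)→(1.5,35.5)  cross = 19.5·35.5 − 1.5·2.5 = 688.5000; (r_i+r_j)·cross = 21·688.5000 = 14458.5000
edge 2: (1.5,35.5)→(0.5,15.5)  cross = 1.5·15.5 − 0.5·35.5 = 5.5000; (r_i+r_j)·cross = 2·5.5000 = 11.0000
Σcross = 393.0000 → A = |Σcross|/2 = 196.5000 mm²
Σ(r_i+r_j)·cross = 8449.5000 → first moment M = |Σ|/6 = 1408.2500
R_c = M/A = 1408.2500/196.5000 = 7.1667 mm
θ = 197° = 3.438299 rad
V = θ·R_c·A = 3.438299·7.1667·196.5000 = 4841.984 mm³

Volume = 4841.984 mm³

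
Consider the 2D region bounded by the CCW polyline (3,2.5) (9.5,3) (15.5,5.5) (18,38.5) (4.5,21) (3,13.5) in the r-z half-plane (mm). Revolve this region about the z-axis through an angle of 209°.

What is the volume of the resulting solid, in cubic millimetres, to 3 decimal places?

Profile (r,z), 6 vertices: (3,2.5) (9.5,3) (15.5,5.5) (18,38.5) (4.5,21) (3,13.5)
edge 0: (3,2.5)→(9.5,3)  cross = 3·3 − 9.5·2.5 = -14.7500; (r_i+r_j)·cross = 12.5·-14.7500 = -184.3750
edge 1: (9.5,3)→(15.5,5.5)  cross = 9.5·5.5 − 15.5·3 = 5.7500; (r_i+r_j)·cross = 25·5.7500 = 143.7500
edge 2: (15.5,5.5)→(18,38.5)  cross = 15.5·38.5 − 18·5.5 = 497.7500; (r_i+r_j)·cross = 33.5·497.7500 = 16674.6250
edge 3: (18,38.5)→(4.5,21)  cross = 18·21 − 4.5·38.5 = 204.7500; (r_i+r_j)·cross = 22.5·204.7500 = 4606.8750
edge 4: (4.5,21)→(3,13.5)  cross = 4.5·13.5 − 3·21 = -2.2500; (r_i+r_j)·cross = 7.5·-2.2500 = -16.8750
edge 5: (3,13.5)→(3,2.5)  cross = 3·2.5 − 3·13.5 = -33.0000; (r_i+r_j)·cross = 6·-33.0000 = -198.0000
Σcross = 658.2500 → A = |Σcross|/2 = 329.1250 mm²
Σ(r_i+r_j)·cross = 21026.0000 → first moment M = |Σ|/6 = 3504.3333
R_c = M/A = 3504.3333/329.1250 = 10.6474 mm
θ = 209° = 3.647738 rad
V = θ·R_c·A = 3.647738·10.6474·329.1250 = 12782.890 mm³

Volume = 12782.890 mm³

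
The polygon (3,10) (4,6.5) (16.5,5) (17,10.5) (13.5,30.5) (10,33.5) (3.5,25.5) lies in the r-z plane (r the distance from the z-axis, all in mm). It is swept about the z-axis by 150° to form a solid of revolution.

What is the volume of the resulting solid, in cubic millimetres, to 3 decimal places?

Profile (r,z), 7 vertices: (3,10) (4,6.5) (16.5,5) (17,10.5) (13.5,30.5) (10,33.5) (3.5,25.5)
edge 0: (3,10)→(4,6.5)  cross = 3·6.5 − 4·10 = -20.5000; (r_i+r_j)·cross = 7·-20.5000 = -143.5000
edge 1: (4,6.5)→(16.5,5)  cross = 4·5 − 16.5·6.5 = -87.2500; (r_i+r_j)·cross = 20.5·-87.2500 = -1788.6250
edge 2: (16.5,5)→(17,10.5)  cross = 16.5·10.5 − 17·5 = 88.2500; (r_i+r_j)·cross = 33.5·88.2500 = 2956.3750
edge 3: (17,10.5)→(13.5,30.5)  cross = 17·30.5 − 13.5·10.5 = 376.7500; (r_i+r_j)·cross = 30.5·376.7500 = 11490.8750
edge 4: (13.5,30.5)→(10,33.5)  cross = 13.5·33.5 − 10·30.5 = 147.2500; (r_i+r_j)·cross = 23.5·147.2500 = 3460.3750
edge 5: (10,33.5)→(3.5,25.5)  cross = 10·25.5 − 3.5·33.5 = 137.7500; (r_i+r_j)·cross = 13.5·137.7500 = 1859.6250
edge 6: (3.5,25.5)→(3,10)  cross = 3.5·10 − 3·25.5 = -41.5000; (r_i+r_j)·cross = 6.5·-41.5000 = -269.7500
Σcross = 600.7500 → A = |Σcross|/2 = 300.3750 mm²
Σ(r_i+r_j)·cross = 17565.3750 → first moment M = |Σ|/6 = 2927.5625
R_c = M/A = 2927.5625/300.3750 = 9.7464 mm
θ = 150° = 2.617994 rad
V = θ·R_c·A = 2.617994·9.7464·300.3750 = 7664.341 mm³

Volume = 7664.341 mm³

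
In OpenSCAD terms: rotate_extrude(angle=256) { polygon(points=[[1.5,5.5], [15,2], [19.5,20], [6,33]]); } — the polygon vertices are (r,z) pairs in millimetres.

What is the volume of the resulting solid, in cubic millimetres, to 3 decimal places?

Volume = 15577.273 mm³

Profile (r,z), 4 vertices: (1.5,5.5) (15,2) (19.5,20) (6,33)
edge 0: (1.5,5.5)→(15,2)  cross = 1.5·2 − 15·5.5 = -79.5000; (r_i+r_j)·cross = 16.5·-79.5000 = -1311.7500
edge 1: (15,2)→(19.5,20)  cross = 15·20 − 19.5·2 = 261.0000; (r_i+r_j)·cross = 34.5·261.0000 = 9004.5000
edge 2: (19.5,20)→(6,33)  cross = 19.5·33 − 6·20 = 523.5000; (r_i+r_j)·cross = 25.5·523.5000 = 13349.2500
edge 3: (6,33)→(1.5,5.5)  cross = 6·5.5 − 1.5·33 = -16.5000; (r_i+r_j)·cross = 7.5·-16.5000 = -123.7500
Σcross = 688.5000 → A = |Σcross|/2 = 344.2500 mm²
Σ(r_i+r_j)·cross = 20918.2500 → first moment M = |Σ|/6 = 3486.3750
R_c = M/A = 3486.3750/344.2500 = 10.1275 mm
θ = 256° = 4.468043 rad
V = θ·R_c·A = 4.468043·10.1275·344.2500 = 15577.273 mm³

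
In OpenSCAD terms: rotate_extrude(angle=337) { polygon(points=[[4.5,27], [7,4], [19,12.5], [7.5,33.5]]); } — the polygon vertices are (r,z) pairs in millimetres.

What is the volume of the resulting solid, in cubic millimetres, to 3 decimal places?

Volume = 13073.559 mm³

Profile (r,z), 4 vertices: (4.5,27) (7,4) (19,12.5) (7.5,33.5)
edge 0: (4.5,27)→(7,4)  cross = 4.5·4 − 7·27 = -171.0000; (r_i+r_j)·cross = 11.5·-171.0000 = -1966.5000
edge 1: (7,4)→(19,12.5)  cross = 7·12.5 − 19·4 = 11.5000; (r_i+r_j)·cross = 26·11.5000 = 299.0000
edge 2: (19,12.5)→(7.5,33.5)  cross = 19·33.5 − 7.5·12.5 = 542.7500; (r_i+r_j)·cross = 26.5·542.7500 = 14382.8750
edge 3: (7.5,33.5)→(4.5,27)  cross = 7.5·27 − 4.5·33.5 = 51.7500; (r_i+r_j)·cross = 12·51.7500 = 621.0000
Σcross = 435.0000 → A = |Σcross|/2 = 217.5000 mm²
Σ(r_i+r_j)·cross = 13336.3750 → first moment M = |Σ|/6 = 2222.7292
R_c = M/A = 2222.7292/217.5000 = 10.2194 mm
θ = 337° = 5.881760 rad
V = θ·R_c·A = 5.881760·10.2194·217.5000 = 13073.559 mm³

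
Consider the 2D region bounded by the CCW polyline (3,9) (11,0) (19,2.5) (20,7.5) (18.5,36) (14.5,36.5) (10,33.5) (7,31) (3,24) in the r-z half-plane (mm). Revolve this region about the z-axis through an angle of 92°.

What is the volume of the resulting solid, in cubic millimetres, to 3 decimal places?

Profile (r,z), 9 vertices: (3,9) (11,0) (19,2.5) (20,7.5) (18.5,36) (14.5,36.5) (10,33.5) (7,31) (3,24)
edge 0: (3,9)→(11,0)  cross = 3·0 − 11·9 = -99.0000; (r_i+r_j)·cross = 14·-99.0000 = -1386.0000
edge 1: (11,0)→(19,2.5)  cross = 11·2.5 − 19·0 = 27.5000; (r_i+r_j)·cross = 30·27.5000 = 825.0000
edge 2: (19,2.5)→(20,7.5)  cross = 19·7.5 − 20·2.5 = 92.5000; (r_i+r_j)·cross = 39·92.5000 = 3607.5000
edge 3: (20,7.5)→(18.5,36)  cross = 20·36 − 18.5·7.5 = 581.2500; (r_i+r_j)·cross = 38.5·581.2500 = 22378.1250
edge 4: (18.5,36)→(14.5,36.5)  cross = 18.5·36.5 − 14.5·36 = 153.2500; (r_i+r_j)·cross = 33·153.2500 = 5057.2500
edge 5: (14.5,36.5)→(10,33.5)  cross = 14.5·33.5 − 10·36.5 = 120.7500; (r_i+r_j)·cross = 24.5·120.7500 = 2958.3750
edge 6: (10,33.5)→(7,31)  cross = 10·31 − 7·33.5 = 75.5000; (r_i+r_j)·cross = 17·75.5000 = 1283.5000
edge 7: (7,31)→(3,24)  cross = 7·24 − 3·31 = 75.0000; (r_i+r_j)·cross = 10·75.0000 = 750.0000
edge 8: (3,24)→(3,9)  cross = 3·9 − 3·24 = -45.0000; (r_i+r_j)·cross = 6·-45.0000 = -270.0000
Σcross = 981.7500 → A = |Σcross|/2 = 490.8750 mm²
Σ(r_i+r_j)·cross = 35203.7500 → first moment M = |Σ|/6 = 5867.2917
R_c = M/A = 5867.2917/490.8750 = 11.9527 mm
θ = 92° = 1.605703 rad
V = θ·R_c·A = 1.605703·11.9527·490.8750 = 9421.127 mm³

Volume = 9421.127 mm³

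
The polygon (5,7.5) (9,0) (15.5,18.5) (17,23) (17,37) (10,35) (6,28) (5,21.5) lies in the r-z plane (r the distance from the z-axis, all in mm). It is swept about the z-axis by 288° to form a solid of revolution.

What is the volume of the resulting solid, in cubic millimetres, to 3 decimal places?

Profile (r,z), 8 vertices: (5,7.5) (9,0) (15.5,18.5) (17,23) (17,37) (10,35) (6,28) (5,21.5)
edge 0: (5,7.5)→(9,0)  cross = 5·0 − 9·7.5 = -67.5000; (r_i+r_j)·cross = 14·-67.5000 = -945.0000
edge 1: (9,0)→(15.5,18.5)  cross = 9·18.5 − 15.5·0 = 166.5000; (r_i+r_j)·cross = 24.5·166.5000 = 4079.2500
edge 2: (15.5,18.5)→(17,23)  cross = 15.5·23 − 17·18.5 = 42.0000; (r_i+r_j)·cross = 32.5·42.0000 = 1365.0000
edge 3: (17,23)→(17,37)  cross = 17·37 − 17·23 = 238.0000; (r_i+r_j)·cross = 34·238.0000 = 8092.0000
edge 4: (17,37)→(10,35)  cross = 17·35 − 10·37 = 225.0000; (r_i+r_j)·cross = 27·225.0000 = 6075.0000
edge 5: (10,35)→(6,28)  cross = 10·28 − 6·35 = 70.0000; (r_i+r_j)·cross = 16·70.0000 = 1120.0000
edge 6: (6,28)→(5,21.5)  cross = 6·21.5 − 5·28 = -11.0000; (r_i+r_j)·cross = 11·-11.0000 = -121.0000
edge 7: (5,21.5)→(5,7.5)  cross = 5·7.5 − 5·21.5 = -70.0000; (r_i+r_j)·cross = 10·-70.0000 = -700.0000
Σcross = 593.0000 → A = |Σcross|/2 = 296.5000 mm²
Σ(r_i+r_j)·cross = 18965.2500 → first moment M = |Σ|/6 = 3160.8750
R_c = M/A = 3160.8750/296.5000 = 10.6606 mm
θ = 288° = 5.026548 rad
V = θ·R_c·A = 5.026548·10.6606·296.5000 = 15888.291 mm³

Volume = 15888.291 mm³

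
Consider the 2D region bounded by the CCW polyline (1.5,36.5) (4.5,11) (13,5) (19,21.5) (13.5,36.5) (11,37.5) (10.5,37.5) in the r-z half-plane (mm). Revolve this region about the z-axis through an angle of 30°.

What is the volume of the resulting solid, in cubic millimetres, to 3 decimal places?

Volume = 1999.089 mm³

Profile (r,z), 7 vertices: (1.5,36.5) (4.5,11) (13,5) (19,21.5) (13.5,36.5) (11,37.5) (10.5,37.5)
edge 0: (1.5,36.5)→(4.5,11)  cross = 1.5·11 − 4.5·36.5 = -147.7500; (r_i+r_j)·cross = 6·-147.7500 = -886.5000
edge 1: (4.5,11)→(13,5)  cross = 4.5·5 − 13·11 = -120.5000; (r_i+r_j)·cross = 17.5·-120.5000 = -2108.7500
edge 2: (13,5)→(19,21.5)  cross = 13·21.5 − 19·5 = 184.5000; (r_i+r_j)·cross = 32·184.5000 = 5904.0000
edge 3: (19,21.5)→(13.5,36.5)  cross = 19·36.5 − 13.5·21.5 = 403.2500; (r_i+r_j)·cross = 32.5·403.2500 = 13105.6250
edge 4: (13.5,36.5)→(11,37.5)  cross = 13.5·37.5 − 11·36.5 = 104.7500; (r_i+r_j)·cross = 24.5·104.7500 = 2566.3750
edge 5: (11,37.5)→(10.5,37.5)  cross = 11·37.5 − 10.5·37.5 = 18.7500; (r_i+r_j)·cross = 21.5·18.7500 = 403.1250
edge 6: (10.5,37.5)→(1.5,36.5)  cross = 10.5·36.5 − 1.5·37.5 = 327.0000; (r_i+r_j)·cross = 12·327.0000 = 3924.0000
Σcross = 770.0000 → A = |Σcross|/2 = 385.0000 mm²
Σ(r_i+r_j)·cross = 22907.8750 → first moment M = |Σ|/6 = 3817.9792
R_c = M/A = 3817.9792/385.0000 = 9.9168 mm
θ = 30° = 0.523599 rad
V = θ·R_c·A = 0.523599·9.9168·385.0000 = 1999.089 mm³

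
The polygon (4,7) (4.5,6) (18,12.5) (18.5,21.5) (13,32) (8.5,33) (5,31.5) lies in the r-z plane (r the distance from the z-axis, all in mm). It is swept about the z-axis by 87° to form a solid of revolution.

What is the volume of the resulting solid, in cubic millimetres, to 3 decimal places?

Volume = 4617.091 mm³

Profile (r,z), 7 vertices: (4,7) (4.5,6) (18,12.5) (18.5,21.5) (13,32) (8.5,33) (5,31.5)
edge 0: (4,7)→(4.5,6)  cross = 4·6 − 4.5·7 = -7.5000; (r_i+r_j)·cross = 8.5·-7.5000 = -63.7500
edge 1: (4.5,6)→(18,12.5)  cross = 4.5·12.5 − 18·6 = -51.7500; (r_i+r_j)·cross = 22.5·-51.7500 = -1164.3750
edge 2: (18,12.5)→(18.5,21.5)  cross = 18·21.5 − 18.5·12.5 = 155.7500; (r_i+r_j)·cross = 36.5·155.7500 = 5684.8750
edge 3: (18.5,21.5)→(13,32)  cross = 18.5·32 − 13·21.5 = 312.5000; (r_i+r_j)·cross = 31.5·312.5000 = 9843.7500
edge 4: (13,32)→(8.5,33)  cross = 13·33 − 8.5·32 = 157.0000; (r_i+r_j)·cross = 21.5·157.0000 = 3375.5000
edge 5: (8.5,33)→(5,31.5)  cross = 8.5·31.5 − 5·33 = 102.7500; (r_i+r_j)·cross = 13.5·102.7500 = 1387.1250
edge 6: (5,31.5)→(4,7)  cross = 5·7 − 4·31.5 = -91.0000; (r_i+r_j)·cross = 9·-91.0000 = -819.0000
Σcross = 577.7500 → A = |Σcross|/2 = 288.8750 mm²
Σ(r_i+r_j)·cross = 18244.1250 → first moment M = |Σ|/6 = 3040.6875
R_c = M/A = 3040.6875/288.8750 = 10.5260 mm
θ = 87° = 1.518436 rad
V = θ·R_c·A = 1.518436·10.5260·288.8750 = 4617.091 mm³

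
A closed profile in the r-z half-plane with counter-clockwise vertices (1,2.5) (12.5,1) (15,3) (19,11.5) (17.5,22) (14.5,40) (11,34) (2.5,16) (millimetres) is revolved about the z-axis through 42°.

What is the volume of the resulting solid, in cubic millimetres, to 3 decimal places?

Profile (r,z), 8 vertices: (1,2.5) (12.5,1) (15,3) (19,11.5) (17.5,22) (14.5,40) (11,34) (2.5,16)
edge 0: (1,2.5)→(12.5,1)  cross = 1·1 − 12.5·2.5 = -30.2500; (r_i+r_j)·cross = 13.5·-30.2500 = -408.3750
edge 1: (12.5,1)→(15,3)  cross = 12.5·3 − 15·1 = 22.5000; (r_i+r_j)·cross = 27.5·22.5000 = 618.7500
edge 2: (15,3)→(19,11.5)  cross = 15·11.5 − 19·3 = 115.5000; (r_i+r_j)·cross = 34·115.5000 = 3927.0000
edge 3: (19,11.5)→(17.5,22)  cross = 19·22 − 17.5·11.5 = 216.7500; (r_i+r_j)·cross = 36.5·216.7500 = 7911.3750
edge 4: (17.5,22)→(14.5,40)  cross = 17.5·40 − 14.5·22 = 381.0000; (r_i+r_j)·cross = 32·381.0000 = 12192.0000
edge 5: (14.5,40)→(11,34)  cross = 14.5·34 − 11·40 = 53.0000; (r_i+r_j)·cross = 25.5·53.0000 = 1351.5000
edge 6: (11,34)→(2.5,16)  cross = 11·16 − 2.5·34 = 91.0000; (r_i+r_j)·cross = 13.5·91.0000 = 1228.5000
edge 7: (2.5,16)→(1,2.5)  cross = 2.5·2.5 − 1·16 = -9.7500; (r_i+r_j)·cross = 3.5·-9.7500 = -34.1250
Σcross = 839.7500 → A = |Σcross|/2 = 419.8750 mm²
Σ(r_i+r_j)·cross = 26786.6250 → first moment M = |Σ|/6 = 4464.4375
R_c = M/A = 4464.4375/419.8750 = 10.6328 mm
θ = 42° = 0.733038 rad
V = θ·R_c·A = 0.733038·10.6328·419.8750 = 3272.604 mm³

Volume = 3272.604 mm³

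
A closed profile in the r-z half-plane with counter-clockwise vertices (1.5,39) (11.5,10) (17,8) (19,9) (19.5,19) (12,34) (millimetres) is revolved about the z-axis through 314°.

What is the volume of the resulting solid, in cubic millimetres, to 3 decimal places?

Profile (r,z), 6 vertices: (1.5,39) (11.5,10) (17,8) (19,9) (19.5,19) (12,34)
edge 0: (1.5,39)→(11.5,10)  cross = 1.5·10 − 11.5·39 = -433.5000; (r_i+r_j)·cross = 13·-433.5000 = -5635.5000
edge 1: (11.5,10)→(17,8)  cross = 11.5·8 − 17·10 = -78.0000; (r_i+r_j)·cross = 28.5·-78.0000 = -2223.0000
edge 2: (17,8)→(19,9)  cross = 17·9 − 19·8 = 1.0000; (r_i+r_j)·cross = 36·1.0000 = 36.0000
edge 3: (19,9)→(19.5,19)  cross = 19·19 − 19.5·9 = 185.5000; (r_i+r_j)·cross = 38.5·185.5000 = 7141.7500
edge 4: (19.5,19)→(12,34)  cross = 19.5·34 − 12·19 = 435.0000; (r_i+r_j)·cross = 31.5·435.0000 = 13702.5000
edge 5: (12,34)→(1.5,39)  cross = 12·39 − 1.5·34 = 417.0000; (r_i+r_j)·cross = 13.5·417.0000 = 5629.5000
Σcross = 527.0000 → A = |Σcross|/2 = 263.5000 mm²
Σ(r_i+r_j)·cross = 18651.2500 → first moment M = |Σ|/6 = 3108.5417
R_c = M/A = 3108.5417/263.5000 = 11.7971 mm
θ = 314° = 5.480334 rad
V = θ·R_c·A = 5.480334·11.7971·263.5000 = 17035.846 mm³

Volume = 17035.846 mm³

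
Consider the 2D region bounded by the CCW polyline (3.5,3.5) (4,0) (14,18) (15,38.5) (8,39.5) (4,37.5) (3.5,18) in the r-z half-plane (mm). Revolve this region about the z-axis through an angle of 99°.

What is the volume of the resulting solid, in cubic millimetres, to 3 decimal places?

Profile (r,z), 7 vertices: (3.5,3.5) (4,0) (14,18) (15,38.5) (8,39.5) (4,37.5) (3.5,18)
edge 0: (3.5,3.5)→(4,0)  cross = 3.5·0 − 4·3.5 = -14.0000; (r_i+r_j)·cross = 7.5·-14.0000 = -105.0000
edge 1: (4,0)→(14,18)  cross = 4·18 − 14·0 = 72.0000; (r_i+r_j)·cross = 18·72.0000 = 1296.0000
edge 2: (14,18)→(15,38.5)  cross = 14·38.5 − 15·18 = 269.0000; (r_i+r_j)·cross = 29·269.0000 = 7801.0000
edge 3: (15,38.5)→(8,39.5)  cross = 15·39.5 − 8·38.5 = 284.5000; (r_i+r_j)·cross = 23·284.5000 = 6543.5000
edge 4: (8,39.5)→(4,37.5)  cross = 8·37.5 − 4·39.5 = 142.0000; (r_i+r_j)·cross = 12·142.0000 = 1704.0000
edge 5: (4,37.5)→(3.5,18)  cross = 4·18 − 3.5·37.5 = -59.2500; (r_i+r_j)·cross = 7.5·-59.2500 = -444.3750
edge 6: (3.5,18)→(3.5,3.5)  cross = 3.5·3.5 − 3.5·18 = -50.7500; (r_i+r_j)·cross = 7·-50.7500 = -355.2500
Σcross = 643.5000 → A = |Σcross|/2 = 321.7500 mm²
Σ(r_i+r_j)·cross = 16439.8750 → first moment M = |Σ|/6 = 2739.9792
R_c = M/A = 2739.9792/321.7500 = 8.5159 mm
θ = 99° = 1.727876 rad
V = θ·R_c·A = 1.727876·8.5159·321.7500 = 4734.344 mm³

Volume = 4734.344 mm³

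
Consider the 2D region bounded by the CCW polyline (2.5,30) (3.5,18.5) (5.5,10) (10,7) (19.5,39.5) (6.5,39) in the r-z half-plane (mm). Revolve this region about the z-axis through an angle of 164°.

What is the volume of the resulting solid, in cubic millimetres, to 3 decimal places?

Profile (r,z), 6 vertices: (2.5,30) (3.5,18.5) (5.5,10) (10,7) (19.5,39.5) (6.5,39)
edge 0: (2.5,30)→(3.5,18.5)  cross = 2.5·18.5 − 3.5·30 = -58.7500; (r_i+r_j)·cross = 6·-58.7500 = -352.5000
edge 1: (3.5,18.5)→(5.5,10)  cross = 3.5·10 − 5.5·18.5 = -66.7500; (r_i+r_j)·cross = 9·-66.7500 = -600.7500
edge 2: (5.5,10)→(10,7)  cross = 5.5·7 − 10·10 = -61.5000; (r_i+r_j)·cross = 15.5·-61.5000 = -953.2500
edge 3: (10,7)→(19.5,39.5)  cross = 10·39.5 − 19.5·7 = 258.5000; (r_i+r_j)·cross = 29.5·258.5000 = 7625.7500
edge 4: (19.5,39.5)→(6.5,39)  cross = 19.5·39 − 6.5·39.5 = 503.7500; (r_i+r_j)·cross = 26·503.7500 = 13097.5000
edge 5: (6.5,39)→(2.5,30)  cross = 6.5·30 − 2.5·39 = 97.5000; (r_i+r_j)·cross = 9·97.5000 = 877.5000
Σcross = 672.7500 → A = |Σcross|/2 = 336.3750 mm²
Σ(r_i+r_j)·cross = 19694.2500 → first moment M = |Σ|/6 = 3282.3750
R_c = M/A = 3282.3750/336.3750 = 9.7581 mm
θ = 164° = 2.862340 rad
V = θ·R_c·A = 2.862340·9.7581·336.3750 = 9395.273 mm³

Volume = 9395.273 mm³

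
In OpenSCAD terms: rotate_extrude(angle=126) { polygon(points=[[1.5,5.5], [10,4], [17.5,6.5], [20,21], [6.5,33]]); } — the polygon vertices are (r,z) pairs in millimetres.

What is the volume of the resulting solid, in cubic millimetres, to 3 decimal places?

Volume = 8051.693 mm³

Profile (r,z), 5 vertices: (1.5,5.5) (10,4) (17.5,6.5) (20,21) (6.5,33)
edge 0: (1.5,5.5)→(10,4)  cross = 1.5·4 − 10·5.5 = -49.0000; (r_i+r_j)·cross = 11.5·-49.0000 = -563.5000
edge 1: (10,4)→(17.5,6.5)  cross = 10·6.5 − 17.5·4 = -5.0000; (r_i+r_j)·cross = 27.5·-5.0000 = -137.5000
edge 2: (17.5,6.5)→(20,21)  cross = 17.5·21 − 20·6.5 = 237.5000; (r_i+r_j)·cross = 37.5·237.5000 = 8906.2500
edge 3: (20,21)→(6.5,33)  cross = 20·33 − 6.5·21 = 523.5000; (r_i+r_j)·cross = 26.5·523.5000 = 13872.7500
edge 4: (6.5,33)→(1.5,5.5)  cross = 6.5·5.5 − 1.5·33 = -13.7500; (r_i+r_j)·cross = 8·-13.7500 = -110.0000
Σcross = 693.2500 → A = |Σcross|/2 = 346.6250 mm²
Σ(r_i+r_j)·cross = 21968.0000 → first moment M = |Σ|/6 = 3661.3333
R_c = M/A = 3661.3333/346.6250 = 10.5628 mm
θ = 126° = 2.199115 rad
V = θ·R_c·A = 2.199115·10.5628·346.6250 = 8051.693 mm³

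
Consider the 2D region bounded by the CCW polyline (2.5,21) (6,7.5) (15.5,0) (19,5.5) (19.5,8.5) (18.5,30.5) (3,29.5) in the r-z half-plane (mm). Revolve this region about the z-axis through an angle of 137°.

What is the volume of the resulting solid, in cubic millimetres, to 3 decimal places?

Profile (r,z), 7 vertices: (2.5,21) (6,7.5) (15.5,0) (19,5.5) (19.5,8.5) (18.5,30.5) (3,29.5)
edge 0: (2.5,21)→(6,7.5)  cross = 2.5·7.5 − 6·21 = -107.2500; (r_i+r_j)·cross = 8.5·-107.2500 = -911.6250
edge 1: (6,7.5)→(15.5,0)  cross = 6·0 − 15.5·7.5 = -116.2500; (r_i+r_j)·cross = 21.5·-116.2500 = -2499.3750
edge 2: (15.5,0)→(19,5.5)  cross = 15.5·5.5 − 19·0 = 85.2500; (r_i+r_j)·cross = 34.5·85.2500 = 2941.1250
edge 3: (19,5.5)→(19.5,8.5)  cross = 19·8.5 − 19.5·5.5 = 54.2500; (r_i+r_j)·cross = 38.5·54.2500 = 2088.6250
edge 4: (19.5,8.5)→(18.5,30.5)  cross = 19.5·30.5 − 18.5·8.5 = 437.5000; (r_i+r_j)·cross = 38·437.5000 = 16625.0000
edge 5: (18.5,30.5)→(3,29.5)  cross = 18.5·29.5 − 3·30.5 = 454.2500; (r_i+r_j)·cross = 21.5·454.2500 = 9766.3750
edge 6: (3,29.5)→(2.5,21)  cross = 3·21 − 2.5·29.5 = -10.7500; (r_i+r_j)·cross = 5.5·-10.7500 = -59.1250
Σcross = 797.0000 → A = |Σcross|/2 = 398.5000 mm²
Σ(r_i+r_j)·cross = 27951.0000 → first moment M = |Σ|/6 = 4658.5000
R_c = M/A = 4658.5000/398.5000 = 11.6901 mm
θ = 137° = 2.391101 rad
V = θ·R_c·A = 2.391101·11.6901·398.5000 = 11138.944 mm³

Volume = 11138.944 mm³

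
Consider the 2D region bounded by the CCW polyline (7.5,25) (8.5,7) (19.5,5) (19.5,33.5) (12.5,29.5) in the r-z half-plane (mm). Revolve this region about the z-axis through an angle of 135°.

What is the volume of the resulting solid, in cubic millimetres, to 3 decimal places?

Volume = 9155.877 mm³

Profile (r,z), 5 vertices: (7.5,25) (8.5,7) (19.5,5) (19.5,33.5) (12.5,29.5)
edge 0: (7.5,25)→(8.5,7)  cross = 7.5·7 − 8.5·25 = -160.0000; (r_i+r_j)·cross = 16·-160.0000 = -2560.0000
edge 1: (8.5,7)→(19.5,5)  cross = 8.5·5 − 19.5·7 = -94.0000; (r_i+r_j)·cross = 28·-94.0000 = -2632.0000
edge 2: (19.5,5)→(19.5,33.5)  cross = 19.5·33.5 − 19.5·5 = 555.7500; (r_i+r_j)·cross = 39·555.7500 = 21674.2500
edge 3: (19.5,33.5)→(12.5,29.5)  cross = 19.5·29.5 − 12.5·33.5 = 156.5000; (r_i+r_j)·cross = 32·156.5000 = 5008.0000
edge 4: (12.5,29.5)→(7.5,25)  cross = 12.5·25 − 7.5·29.5 = 91.2500; (r_i+r_j)·cross = 20·91.2500 = 1825.0000
Σcross = 549.5000 → A = |Σcross|/2 = 274.7500 mm²
Σ(r_i+r_j)·cross = 23315.2500 → first moment M = |Σ|/6 = 3885.8750
R_c = M/A = 3885.8750/274.7500 = 14.1433 mm
θ = 135° = 2.356194 rad
V = θ·R_c·A = 2.356194·14.1433·274.7500 = 9155.877 mm³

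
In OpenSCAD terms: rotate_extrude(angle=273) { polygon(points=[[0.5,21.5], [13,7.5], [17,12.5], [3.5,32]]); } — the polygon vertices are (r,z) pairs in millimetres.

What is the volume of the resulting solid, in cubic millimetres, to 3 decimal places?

Volume = 6209.659 mm³

Profile (r,z), 4 vertices: (0.5,21.5) (13,7.5) (17,12.5) (3.5,32)
edge 0: (0.5,21.5)→(13,7.5)  cross = 0.5·7.5 − 13·21.5 = -275.7500; (r_i+r_j)·cross = 13.5·-275.7500 = -3722.6250
edge 1: (13,7.5)→(17,12.5)  cross = 13·12.5 − 17·7.5 = 35.0000; (r_i+r_j)·cross = 30·35.0000 = 1050.0000
edge 2: (17,12.5)→(3.5,32)  cross = 17·32 − 3.5·12.5 = 500.2500; (r_i+r_j)·cross = 20.5·500.2500 = 10255.1250
edge 3: (3.5,32)→(0.5,21.5)  cross = 3.5·21.5 − 0.5·32 = 59.2500; (r_i+r_j)·cross = 4·59.2500 = 237.0000
Σcross = 318.7500 → A = |Σcross|/2 = 159.3750 mm²
Σ(r_i+r_j)·cross = 7819.5000 → first moment M = |Σ|/6 = 1303.2500
R_c = M/A = 1303.2500/159.3750 = 8.1773 mm
θ = 273° = 4.764749 rad
V = θ·R_c·A = 4.764749·8.1773·159.3750 = 6209.659 mm³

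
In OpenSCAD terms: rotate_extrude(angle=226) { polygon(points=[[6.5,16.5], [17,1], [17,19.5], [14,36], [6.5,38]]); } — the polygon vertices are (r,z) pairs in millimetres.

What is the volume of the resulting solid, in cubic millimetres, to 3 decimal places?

Profile (r,z), 5 vertices: (6.5,16.5) (17,1) (17,19.5) (14,36) (6.5,38)
edge 0: (6.5,16.5)→(17,1)  cross = 6.5·1 − 17·16.5 = -274.0000; (r_i+r_j)·cross = 23.5·-274.0000 = -6439.0000
edge 1: (17,1)→(17,19.5)  cross = 17·19.5 − 17·1 = 314.5000; (r_i+r_j)·cross = 34·314.5000 = 10693.0000
edge 2: (17,19.5)→(14,36)  cross = 17·36 − 14·19.5 = 339.0000; (r_i+r_j)·cross = 31·339.0000 = 10509.0000
edge 3: (14,36)→(6.5,38)  cross = 14·38 − 6.5·36 = 298.0000; (r_i+r_j)·cross = 20.5·298.0000 = 6109.0000
edge 4: (6.5,38)→(6.5,16.5)  cross = 6.5·16.5 − 6.5·38 = -139.7500; (r_i+r_j)·cross = 13·-139.7500 = -1816.7500
Σcross = 537.7500 → A = |Σcross|/2 = 268.8750 mm²
Σ(r_i+r_j)·cross = 19055.2500 → first moment M = |Σ|/6 = 3175.8750
R_c = M/A = 3175.8750/268.8750 = 11.8117 mm
θ = 226° = 3.944444 rad
V = θ·R_c·A = 3.944444·11.8117·268.8750 = 12527.061 mm³

Volume = 12527.061 mm³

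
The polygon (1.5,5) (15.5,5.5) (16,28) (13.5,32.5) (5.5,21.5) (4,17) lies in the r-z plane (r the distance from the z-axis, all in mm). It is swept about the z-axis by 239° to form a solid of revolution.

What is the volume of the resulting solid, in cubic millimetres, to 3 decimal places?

Profile (r,z), 6 vertices: (1.5,5) (15.5,5.5) (16,28) (13.5,32.5) (5.5,21.5) (4,17)
edge 0: (1.5,5)→(15.5,5.5)  cross = 1.5·5.5 − 15.5·5 = -69.2500; (r_i+r_j)·cross = 17·-69.2500 = -1177.2500
edge 1: (15.5,5.5)→(16,28)  cross = 15.5·28 − 16·5.5 = 346.0000; (r_i+r_j)·cross = 31.5·346.0000 = 10899.0000
edge 2: (16,28)→(13.5,32.5)  cross = 16·32.5 − 13.5·28 = 142.0000; (r_i+r_j)·cross = 29.5·142.0000 = 4189.0000
edge 3: (13.5,32.5)→(5.5,21.5)  cross = 13.5·21.5 − 5.5·32.5 = 111.5000; (r_i+r_j)·cross = 19·111.5000 = 2118.5000
edge 4: (5.5,21.5)→(4,17)  cross = 5.5·17 − 4·21.5 = 7.5000; (r_i+r_j)·cross = 9.5·7.5000 = 71.2500
edge 5: (4,17)→(1.5,5)  cross = 4·5 − 1.5·17 = -5.5000; (r_i+r_j)·cross = 5.5·-5.5000 = -30.2500
Σcross = 532.2500 → A = |Σcross|/2 = 266.1250 mm²
Σ(r_i+r_j)·cross = 16070.2500 → first moment M = |Σ|/6 = 2678.3750
R_c = M/A = 2678.3750/266.1250 = 10.0643 mm
θ = 239° = 4.171337 rad
V = θ·R_c·A = 4.171337·10.0643·266.1250 = 11172.405 mm³

Volume = 11172.405 mm³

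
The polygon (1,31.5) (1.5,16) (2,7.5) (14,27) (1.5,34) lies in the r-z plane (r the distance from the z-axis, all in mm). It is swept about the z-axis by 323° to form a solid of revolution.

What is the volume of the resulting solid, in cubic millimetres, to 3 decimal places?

Volume = 5465.120 mm³

Profile (r,z), 5 vertices: (1,31.5) (1.5,16) (2,7.5) (14,27) (1.5,34)
edge 0: (1,31.5)→(1.5,16)  cross = 1·16 − 1.5·31.5 = -31.2500; (r_i+r_j)·cross = 2.5·-31.2500 = -78.1250
edge 1: (1.5,16)→(2,7.5)  cross = 1.5·7.5 − 2·16 = -20.7500; (r_i+r_j)·cross = 3.5·-20.7500 = -72.6250
edge 2: (2,7.5)→(14,27)  cross = 2·27 − 14·7.5 = -51.0000; (r_i+r_j)·cross = 16·-51.0000 = -816.0000
edge 3: (14,27)→(1.5,34)  cross = 14·34 − 1.5·27 = 435.5000; (r_i+r_j)·cross = 15.5·435.5000 = 6750.2500
edge 4: (1.5,34)→(1,31.5)  cross = 1.5·31.5 − 1·34 = 13.2500; (r_i+r_j)·cross = 2.5·13.2500 = 33.1250
Σcross = 345.7500 → A = |Σcross|/2 = 172.8750 mm²
Σ(r_i+r_j)·cross = 5816.6250 → first moment M = |Σ|/6 = 969.4375
R_c = M/A = 969.4375/172.8750 = 5.6077 mm
θ = 323° = 5.637413 rad
V = θ·R_c·A = 5.637413·5.6077·172.8750 = 5465.120 mm³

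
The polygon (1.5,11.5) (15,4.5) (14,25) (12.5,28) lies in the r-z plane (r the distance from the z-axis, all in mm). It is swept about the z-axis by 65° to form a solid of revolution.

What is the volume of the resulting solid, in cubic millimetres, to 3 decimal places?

Profile (r,z), 4 vertices: (1.5,11.5) (15,4.5) (14,25) (12.5,28)
edge 0: (1.5,11.5)→(15,4.5)  cross = 1.5·4.5 − 15·11.5 = -165.7500; (r_i+r_j)·cross = 16.5·-165.7500 = -2734.8750
edge 1: (15,4.5)→(14,25)  cross = 15·25 − 14·4.5 = 312.0000; (r_i+r_j)·cross = 29·312.0000 = 9048.0000
edge 2: (14,25)→(12.5,28)  cross = 14·28 − 12.5·25 = 79.5000; (r_i+r_j)·cross = 26.5·79.5000 = 2106.7500
edge 3: (12.5,28)→(1.5,11.5)  cross = 12.5·11.5 − 1.5·28 = 101.7500; (r_i+r_j)·cross = 14·101.7500 = 1424.5000
Σcross = 327.5000 → A = |Σcross|/2 = 163.7500 mm²
Σ(r_i+r_j)·cross = 9844.3750 → first moment M = |Σ|/6 = 1640.7292
R_c = M/A = 1640.7292/163.7500 = 10.0197 mm
θ = 65° = 1.134464 rad
V = θ·R_c·A = 1.134464·10.0197·163.7500 = 1861.348 mm³

Volume = 1861.348 mm³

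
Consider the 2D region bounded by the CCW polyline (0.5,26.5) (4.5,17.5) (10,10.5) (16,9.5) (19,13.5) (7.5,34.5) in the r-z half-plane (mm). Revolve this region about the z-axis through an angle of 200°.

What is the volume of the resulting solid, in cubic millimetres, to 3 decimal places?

Profile (r,z), 6 vertices: (0.5,26.5) (4.5,17.5) (10,10.5) (16,9.5) (19,13.5) (7.5,34.5)
edge 0: (0.5,26.5)→(4.5,17.5)  cross = 0.5·17.5 − 4.5·26.5 = -110.5000; (r_i+r_j)·cross = 5·-110.5000 = -552.5000
edge 1: (4.5,17.5)→(10,10.5)  cross = 4.5·10.5 − 10·17.5 = -127.7500; (r_i+r_j)·cross = 14.5·-127.7500 = -1852.3750
edge 2: (10,10.5)→(16,9.5)  cross = 10·9.5 − 16·10.5 = -73.0000; (r_i+r_j)·cross = 26·-73.0000 = -1898.0000
edge 3: (16,9.5)→(19,13.5)  cross = 16·13.5 − 19·9.5 = 35.5000; (r_i+r_j)·cross = 35·35.5000 = 1242.5000
edge 4: (19,13.5)→(7.5,34.5)  cross = 19·34.5 − 7.5·13.5 = 554.2500; (r_i+r_j)·cross = 26.5·554.2500 = 14687.6250
edge 5: (7.5,34.5)→(0.5,26.5)  cross = 7.5·26.5 − 0.5·34.5 = 181.5000; (r_i+r_j)·cross = 8·181.5000 = 1452.0000
Σcross = 460.0000 → A = |Σcross|/2 = 230.0000 mm²
Σ(r_i+r_j)·cross = 13079.2500 → first moment M = |Σ|/6 = 2179.8750
R_c = M/A = 2179.8750/230.0000 = 9.4777 mm
θ = 200° = 3.490659 rad
V = θ·R_c·A = 3.490659·9.4777·230.0000 = 7609.199 mm³

Volume = 7609.199 mm³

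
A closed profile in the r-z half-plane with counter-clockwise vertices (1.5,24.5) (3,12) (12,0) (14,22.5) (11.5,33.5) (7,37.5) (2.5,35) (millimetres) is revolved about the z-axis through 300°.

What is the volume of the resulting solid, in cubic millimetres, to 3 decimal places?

Profile (r,z), 7 vertices: (1.5,24.5) (3,12) (12,0) (14,22.5) (11.5,33.5) (7,37.5) (2.5,35)
edge 0: (1.5,24.5)→(3,12)  cross = 1.5·12 − 3·24.5 = -55.5000; (r_i+r_j)·cross = 4.5·-55.5000 = -249.7500
edge 1: (3,12)→(12,0)  cross = 3·0 − 12·12 = -144.0000; (r_i+r_j)·cross = 15·-144.0000 = -2160.0000
edge 2: (12,0)→(14,22.5)  cross = 12·22.5 − 14·0 = 270.0000; (r_i+r_j)·cross = 26·270.0000 = 7020.0000
edge 3: (14,22.5)→(11.5,33.5)  cross = 14·33.5 − 11.5·22.5 = 210.2500; (r_i+r_j)·cross = 25.5·210.2500 = 5361.3750
edge 4: (11.5,33.5)→(7,37.5)  cross = 11.5·37.5 − 7·33.5 = 196.7500; (r_i+r_j)·cross = 18.5·196.7500 = 3639.8750
edge 5: (7,37.5)→(2.5,35)  cross = 7·35 − 2.5·37.5 = 151.2500; (r_i+r_j)·cross = 9.5·151.2500 = 1436.8750
edge 6: (2.5,35)→(1.5,24.5)  cross = 2.5·24.5 − 1.5·35 = 8.7500; (r_i+r_j)·cross = 4·8.7500 = 35.0000
Σcross = 637.5000 → A = |Σcross|/2 = 318.7500 mm²
Σ(r_i+r_j)·cross = 15083.3750 → first moment M = |Σ|/6 = 2513.8958
R_c = M/A = 2513.8958/318.7500 = 7.8867 mm
θ = 300° = 5.235988 rad
V = θ·R_c·A = 5.235988·7.8867·318.7500 = 13162.728 mm³

Volume = 13162.728 mm³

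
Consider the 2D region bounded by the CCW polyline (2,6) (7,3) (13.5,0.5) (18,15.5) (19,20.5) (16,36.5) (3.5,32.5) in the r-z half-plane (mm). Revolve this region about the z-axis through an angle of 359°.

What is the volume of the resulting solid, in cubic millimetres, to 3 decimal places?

Profile (r,z), 7 vertices: (2,6) (7,3) (13.5,0.5) (18,15.5) (19,20.5) (16,36.5) (3.5,32.5)
edge 0: (2,6)→(7,3)  cross = 2·3 − 7·6 = -36.0000; (r_i+r_j)·cross = 9·-36.0000 = -324.0000
edge 1: (7,3)→(13.5,0.5)  cross = 7·0.5 − 13.5·3 = -37.0000; (r_i+r_j)·cross = 20.5·-37.0000 = -758.5000
edge 2: (13.5,0.5)→(18,15.5)  cross = 13.5·15.5 − 18·0.5 = 200.2500; (r_i+r_j)·cross = 31.5·200.2500 = 6307.8750
edge 3: (18,15.5)→(19,20.5)  cross = 18·20.5 − 19·15.5 = 74.5000; (r_i+r_j)·cross = 37·74.5000 = 2756.5000
edge 4: (19,20.5)→(16,36.5)  cross = 19·36.5 − 16·20.5 = 365.5000; (r_i+r_j)·cross = 35·365.5000 = 12792.5000
edge 5: (16,36.5)→(3.5,32.5)  cross = 16·32.5 − 3.5·36.5 = 392.2500; (r_i+r_j)·cross = 19.5·392.2500 = 7648.8750
edge 6: (3.5,32.5)→(2,6)  cross = 3.5·6 − 2·32.5 = -44.0000; (r_i+r_j)·cross = 5.5·-44.0000 = -242.0000
Σcross = 915.5000 → A = |Σcross|/2 = 457.7500 mm²
Σ(r_i+r_j)·cross = 28181.2500 → first moment M = |Σ|/6 = 4696.8750
R_c = M/A = 4696.8750/457.7500 = 10.2608 mm
θ = 359° = 6.265732 rad
V = θ·R_c·A = 6.265732·10.2608·457.7500 = 29429.360 mm³

Volume = 29429.360 mm³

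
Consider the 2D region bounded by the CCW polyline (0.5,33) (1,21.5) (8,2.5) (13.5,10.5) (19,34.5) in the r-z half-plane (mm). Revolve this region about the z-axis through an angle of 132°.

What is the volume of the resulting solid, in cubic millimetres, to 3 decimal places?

Volume = 7704.311 mm³

Profile (r,z), 5 vertices: (0.5,33) (1,21.5) (8,2.5) (13.5,10.5) (19,34.5)
edge 0: (0.5,33)→(1,21.5)  cross = 0.5·21.5 − 1·33 = -22.2500; (r_i+r_j)·cross = 1.5·-22.2500 = -33.3750
edge 1: (1,21.5)→(8,2.5)  cross = 1·2.5 − 8·21.5 = -169.5000; (r_i+r_j)·cross = 9·-169.5000 = -1525.5000
edge 2: (8,2.5)→(13.5,10.5)  cross = 8·10.5 − 13.5·2.5 = 50.2500; (r_i+r_j)·cross = 21.5·50.2500 = 1080.3750
edge 3: (13.5,10.5)→(19,34.5)  cross = 13.5·34.5 − 19·10.5 = 266.2500; (r_i+r_j)·cross = 32.5·266.2500 = 8653.1250
edge 4: (19,34.5)→(0.5,33)  cross = 19·33 − 0.5·34.5 = 609.7500; (r_i+r_j)·cross = 19.5·609.7500 = 11890.1250
Σcross = 734.5000 → A = |Σcross|/2 = 367.2500 mm²
Σ(r_i+r_j)·cross = 20064.7500 → first moment M = |Σ|/6 = 3344.1250
R_c = M/A = 3344.1250/367.2500 = 9.1059 mm
θ = 132° = 2.303835 rad
V = θ·R_c·A = 2.303835·9.1059·367.2500 = 7704.311 mm³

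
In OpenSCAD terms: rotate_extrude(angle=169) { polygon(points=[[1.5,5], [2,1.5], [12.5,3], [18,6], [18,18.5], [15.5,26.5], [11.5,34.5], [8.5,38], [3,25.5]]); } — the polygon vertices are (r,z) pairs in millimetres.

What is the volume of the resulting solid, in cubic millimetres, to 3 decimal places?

Profile (r,z), 9 vertices: (1.5,5) (2,1.5) (12.5,3) (18,6) (18,18.5) (15.5,26.5) (11.5,34.5) (8.5,38) (3,25.5)
edge 0: (1.5,5)→(2,1.5)  cross = 1.5·1.5 − 2·5 = -7.7500; (r_i+r_j)·cross = 3.5·-7.7500 = -27.1250
edge 1: (2,1.5)→(12.5,3)  cross = 2·3 − 12.5·1.5 = -12.7500; (r_i+r_j)·cross = 14.5·-12.7500 = -184.8750
edge 2: (12.5,3)→(18,6)  cross = 12.5·6 − 18·3 = 21.0000; (r_i+r_j)·cross = 30.5·21.0000 = 640.5000
edge 3: (18,6)→(18,18.5)  cross = 18·18.5 − 18·6 = 225.0000; (r_i+r_j)·cross = 36·225.0000 = 8100.0000
edge 4: (18,18.5)→(15.5,26.5)  cross = 18·26.5 − 15.5·18.5 = 190.2500; (r_i+r_j)·cross = 33.5·190.2500 = 6373.3750
edge 5: (15.5,26.5)→(11.5,34.5)  cross = 15.5·34.5 − 11.5·26.5 = 230.0000; (r_i+r_j)·cross = 27·230.0000 = 6210.0000
edge 6: (11.5,34.5)→(8.5,38)  cross = 11.5·38 − 8.5·34.5 = 143.7500; (r_i+r_j)·cross = 20·143.7500 = 2875.0000
edge 7: (8.5,38)→(3,25.5)  cross = 8.5·25.5 − 3·38 = 102.7500; (r_i+r_j)·cross = 11.5·102.7500 = 1181.6250
edge 8: (3,25.5)→(1.5,5)  cross = 3·5 − 1.5·25.5 = -23.2500; (r_i+r_j)·cross = 4.5·-23.2500 = -104.6250
Σcross = 869.0000 → A = |Σcross|/2 = 434.5000 mm²
Σ(r_i+r_j)·cross = 25063.8750 → first moment M = |Σ|/6 = 4177.3125
R_c = M/A = 4177.3125/434.5000 = 9.6141 mm
θ = 169° = 2.949606 rad
V = θ·R_c·A = 2.949606·9.6141·434.5000 = 12321.428 mm³

Volume = 12321.428 mm³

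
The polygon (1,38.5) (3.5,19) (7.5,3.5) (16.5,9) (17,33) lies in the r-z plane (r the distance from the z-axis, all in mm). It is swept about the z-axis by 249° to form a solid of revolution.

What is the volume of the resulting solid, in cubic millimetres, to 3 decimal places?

Profile (r,z), 5 vertices: (1,38.5) (3.5,19) (7.5,3.5) (16.5,9) (17,33)
edge 0: (1,38.5)→(3.5,19)  cross = 1·19 − 3.5·38.5 = -115.7500; (r_i+r_j)·cross = 4.5·-115.7500 = -520.8750
edge 1: (3.5,19)→(7.5,3.5)  cross = 3.5·3.5 − 7.5·19 = -130.2500; (r_i+r_j)·cross = 11·-130.2500 = -1432.7500
edge 2: (7.5,3.5)→(16.5,9)  cross = 7.5·9 − 16.5·3.5 = 9.7500; (r_i+r_j)·cross = 24·9.7500 = 234.0000
edge 3: (16.5,9)→(17,33)  cross = 16.5·33 − 17·9 = 391.5000; (r_i+r_j)·cross = 33.5·391.5000 = 13115.2500
edge 4: (17,33)→(1,38.5)  cross = 17·38.5 − 1·33 = 621.5000; (r_i+r_j)·cross = 18·621.5000 = 11187.0000
Σcross = 776.7500 → A = |Σcross|/2 = 388.3750 mm²
Σ(r_i+r_j)·cross = 22582.6250 → first moment M = |Σ|/6 = 3763.7708
R_c = M/A = 3763.7708/388.3750 = 9.6911 mm
θ = 249° = 4.345870 rad
V = θ·R_c·A = 4.345870·9.6911·388.3750 = 16356.858 mm³

Volume = 16356.858 mm³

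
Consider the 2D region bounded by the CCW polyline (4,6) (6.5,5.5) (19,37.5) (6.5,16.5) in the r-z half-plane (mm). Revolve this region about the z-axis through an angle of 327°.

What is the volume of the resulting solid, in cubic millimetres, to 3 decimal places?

Volume = 4629.988 mm³

Profile (r,z), 4 vertices: (4,6) (6.5,5.5) (19,37.5) (6.5,16.5)
edge 0: (4,6)→(6.5,5.5)  cross = 4·5.5 − 6.5·6 = -17.0000; (r_i+r_j)·cross = 10.5·-17.0000 = -178.5000
edge 1: (6.5,5.5)→(19,37.5)  cross = 6.5·37.5 − 19·5.5 = 139.2500; (r_i+r_j)·cross = 25.5·139.2500 = 3550.8750
edge 2: (19,37.5)→(6.5,16.5)  cross = 19·16.5 − 6.5·37.5 = 69.7500; (r_i+r_j)·cross = 25.5·69.7500 = 1778.6250
edge 3: (6.5,16.5)→(4,6)  cross = 6.5·6 − 4·16.5 = -27.0000; (r_i+r_j)·cross = 10.5·-27.0000 = -283.5000
Σcross = 165.0000 → A = |Σcross|/2 = 82.5000 mm²
Σ(r_i+r_j)·cross = 4867.5000 → first moment M = |Σ|/6 = 811.2500
R_c = M/A = 811.2500/82.5000 = 9.8333 mm
θ = 327° = 5.707227 rad
V = θ·R_c·A = 5.707227·9.8333·82.5000 = 4629.988 mm³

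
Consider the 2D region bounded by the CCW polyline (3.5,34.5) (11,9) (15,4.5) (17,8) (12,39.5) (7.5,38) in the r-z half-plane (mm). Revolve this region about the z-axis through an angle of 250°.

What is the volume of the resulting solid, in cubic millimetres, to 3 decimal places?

Volume = 11134.383 mm³

Profile (r,z), 6 vertices: (3.5,34.5) (11,9) (15,4.5) (17,8) (12,39.5) (7.5,38)
edge 0: (3.5,34.5)→(11,9)  cross = 3.5·9 − 11·34.5 = -348.0000; (r_i+r_j)·cross = 14.5·-348.0000 = -5046.0000
edge 1: (11,9)→(15,4.5)  cross = 11·4.5 − 15·9 = -85.5000; (r_i+r_j)·cross = 26·-85.5000 = -2223.0000
edge 2: (15,4.5)→(17,8)  cross = 15·8 − 17·4.5 = 43.5000; (r_i+r_j)·cross = 32·43.5000 = 1392.0000
edge 3: (17,8)→(12,39.5)  cross = 17·39.5 − 12·8 = 575.5000; (r_i+r_j)·cross = 29·575.5000 = 16689.5000
edge 4: (12,39.5)→(7.5,38)  cross = 12·38 − 7.5·39.5 = 159.7500; (r_i+r_j)·cross = 19.5·159.7500 = 3115.1250
edge 5: (7.5,38)→(3.5,34.5)  cross = 7.5·34.5 − 3.5·38 = 125.7500; (r_i+r_j)·cross = 11·125.7500 = 1383.2500
Σcross = 471.0000 → A = |Σcross|/2 = 235.5000 mm²
Σ(r_i+r_j)·cross = 15310.8750 → first moment M = |Σ|/6 = 2551.8125
R_c = M/A = 2551.8125/235.5000 = 10.8357 mm
θ = 250° = 4.363323 rad
V = θ·R_c·A = 4.363323·10.8357·235.5000 = 11134.383 mm³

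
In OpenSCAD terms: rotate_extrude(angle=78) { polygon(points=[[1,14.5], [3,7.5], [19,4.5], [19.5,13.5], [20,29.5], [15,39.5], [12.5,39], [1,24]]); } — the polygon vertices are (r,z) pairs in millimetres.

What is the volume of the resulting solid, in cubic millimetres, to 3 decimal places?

Profile (r,z), 8 vertices: (1,14.5) (3,7.5) (19,4.5) (19.5,13.5) (20,29.5) (15,39.5) (12.5,39) (1,24)
edge 0: (1,14.5)→(3,7.5)  cross = 1·7.5 − 3·14.5 = -36.0000; (r_i+r_j)·cross = 4·-36.0000 = -144.0000
edge 1: (3,7.5)→(19,4.5)  cross = 3·4.5 − 19·7.5 = -129.0000; (r_i+r_j)·cross = 22·-129.0000 = -2838.0000
edge 2: (19,4.5)→(19.5,13.5)  cross = 19·13.5 − 19.5·4.5 = 168.7500; (r_i+r_j)·cross = 38.5·168.7500 = 6496.8750
edge 3: (19.5,13.5)→(20,29.5)  cross = 19.5·29.5 − 20·13.5 = 305.2500; (r_i+r_j)·cross = 39.5·305.2500 = 12057.3750
edge 4: (20,29.5)→(15,39.5)  cross = 20·39.5 − 15·29.5 = 347.5000; (r_i+r_j)·cross = 35·347.5000 = 12162.5000
edge 5: (15,39.5)→(12.5,39)  cross = 15·39 − 12.5·39.5 = 91.2500; (r_i+r_j)·cross = 27.5·91.2500 = 2509.3750
edge 6: (12.5,39)→(1,24)  cross = 12.5·24 − 1·39 = 261.0000; (r_i+r_j)·cross = 13.5·261.0000 = 3523.5000
edge 7: (1,24)→(1,14.5)  cross = 1·14.5 − 1·24 = -9.5000; (r_i+r_j)·cross = 2·-9.5000 = -19.0000
Σcross = 999.2500 → A = |Σcross|/2 = 499.6250 mm²
Σ(r_i+r_j)·cross = 33748.6250 → first moment M = |Σ|/6 = 5624.7708
R_c = M/A = 5624.7708/499.6250 = 11.2580 mm
θ = 78° = 1.361357 rad
V = θ·R_c·A = 1.361357·11.2580·499.6250 = 7657.320 mm³

Volume = 7657.320 mm³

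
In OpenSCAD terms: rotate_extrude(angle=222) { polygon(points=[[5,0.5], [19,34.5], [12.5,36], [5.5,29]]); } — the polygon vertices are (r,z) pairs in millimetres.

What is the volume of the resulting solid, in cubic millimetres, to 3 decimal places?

Profile (r,z), 4 vertices: (5,0.5) (19,34.5) (12.5,36) (5.5,29)
edge 0: (5,0.5)→(19,34.5)  cross = 5·34.5 − 19·0.5 = 163.0000; (r_i+r_j)·cross = 24·163.0000 = 3912.0000
edge 1: (19,34.5)→(12.5,36)  cross = 19·36 − 12.5·34.5 = 252.7500; (r_i+r_j)·cross = 31.5·252.7500 = 7961.6250
edge 2: (12.5,36)→(5.5,29)  cross = 12.5·29 − 5.5·36 = 164.5000; (r_i+r_j)·cross = 18·164.5000 = 2961.0000
edge 3: (5.5,29)→(5,0.5)  cross = 5.5·0.5 − 5·29 = -142.2500; (r_i+r_j)·cross = 10.5·-142.2500 = -1493.6250
Σcross = 438.0000 → A = |Σcross|/2 = 219.0000 mm²
Σ(r_i+r_j)·cross = 13341.0000 → first moment M = |Σ|/6 = 2223.5000
R_c = M/A = 2223.5000/219.0000 = 10.1530 mm
θ = 222° = 3.874631 rad
V = θ·R_c·A = 3.874631·10.1530·219.0000 = 8615.242 mm³

Volume = 8615.242 mm³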